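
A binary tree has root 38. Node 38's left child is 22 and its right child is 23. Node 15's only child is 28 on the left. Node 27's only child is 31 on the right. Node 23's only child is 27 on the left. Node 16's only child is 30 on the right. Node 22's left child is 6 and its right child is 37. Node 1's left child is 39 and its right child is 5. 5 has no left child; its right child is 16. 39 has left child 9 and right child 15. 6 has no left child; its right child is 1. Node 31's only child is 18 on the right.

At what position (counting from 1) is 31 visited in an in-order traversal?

14

In-order visits the left subtree, then the node, then the right subtree.
At 38: go left to 22.
  At 22: go left to 6.
    At 6: no left child.
    Visit 6.
    At 6: go right to 1.
      At 1: go left to 39.
        At 39: go left to 9.
          9 is a leaf — visit 9.
        Visit 39.
        At 39: go right to 15.
          At 15: go left to 28.
            28 is a leaf — visit 28.
          Visit 15.
          At 15: no right child.
      Visit 1.
      At 1: go right to 5.
        At 5: no left child.
        Visit 5.
        At 5: go right to 16.
          At 16: no left child.
          Visit 16.
          At 16: go right to 30.
            30 is a leaf — visit 30.
  Visit 22.
  At 22: go right to 37.
    37 is a leaf — visit 37.
Visit 38.
At 38: go right to 23.
  At 23: go left to 27.
    At 27: no left child.
    Visit 27.
    At 27: go right to 31.
      At 31: no left child.
      Visit 31.
      At 31: go right to 18.
        18 is a leaf — visit 18.
  Visit 23.
  At 23: no right child.
Full in-order sequence: 6, 9, 39, 28, 15, 1, 5, 16, 30, 22, 37, 38, 27, 31, 18, 23.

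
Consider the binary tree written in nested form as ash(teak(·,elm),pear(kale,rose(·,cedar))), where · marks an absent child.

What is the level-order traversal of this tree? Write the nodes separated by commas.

ash, teak, pear, elm, kale, rose, cedar

Level-order visits nodes level by level from the root, left to right within each level.
Level 0: ash
Level 1: teak, pear
Level 2: elm, kale, rose
Level 3: cedar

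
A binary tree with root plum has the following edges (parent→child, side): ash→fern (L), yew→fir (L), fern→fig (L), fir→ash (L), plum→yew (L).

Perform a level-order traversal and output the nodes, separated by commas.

Level-order visits nodes level by level from the root, left to right within each level.
Level 0: plum
Level 1: yew
Level 2: fir
Level 3: ash
Level 4: fern
Level 5: fig

plum, yew, fir, ash, fern, fig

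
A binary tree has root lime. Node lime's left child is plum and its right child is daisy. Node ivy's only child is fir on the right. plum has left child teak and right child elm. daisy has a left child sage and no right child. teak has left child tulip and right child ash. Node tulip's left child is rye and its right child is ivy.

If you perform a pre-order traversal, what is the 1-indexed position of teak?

Pre-order visits the node, then its left subtree, then its right subtree.
Visit lime.
At lime: go left to plum.
  Visit plum.
  At plum: go left to teak.
    Visit teak.
    At teak: go left to tulip.
      Visit tulip.
      At tulip: go left to rye.
        rye is a leaf — visit rye.
      At tulip: go right to ivy.
        Visit ivy.
        At ivy: no left child.
        At ivy: go right to fir.
          fir is a leaf — visit fir.
    At teak: go right to ash.
      ash is a leaf — visit ash.
  At plum: go right to elm.
    elm is a leaf — visit elm.
At lime: go right to daisy.
  Visit daisy.
  At daisy: go left to sage.
    sage is a leaf — visit sage.
  At daisy: no right child.
Full pre-order sequence: lime, plum, teak, tulip, rye, ivy, fir, ash, elm, daisy, sage.

3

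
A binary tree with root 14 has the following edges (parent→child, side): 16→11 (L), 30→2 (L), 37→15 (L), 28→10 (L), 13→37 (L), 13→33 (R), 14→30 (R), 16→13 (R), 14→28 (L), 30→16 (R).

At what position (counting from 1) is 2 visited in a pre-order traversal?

Pre-order visits the node, then its left subtree, then its right subtree.
Visit 14.
At 14: go left to 28.
  Visit 28.
  At 28: go left to 10.
    10 is a leaf — visit 10.
  At 28: no right child.
At 14: go right to 30.
  Visit 30.
  At 30: go left to 2.
    2 is a leaf — visit 2.
  At 30: go right to 16.
    Visit 16.
    At 16: go left to 11.
      11 is a leaf — visit 11.
    At 16: go right to 13.
      Visit 13.
      At 13: go left to 37.
        Visit 37.
        At 37: go left to 15.
          15 is a leaf — visit 15.
        At 37: no right child.
      At 13: go right to 33.
        33 is a leaf — visit 33.
Full pre-order sequence: 14, 28, 10, 30, 2, 16, 11, 13, 37, 15, 33.

5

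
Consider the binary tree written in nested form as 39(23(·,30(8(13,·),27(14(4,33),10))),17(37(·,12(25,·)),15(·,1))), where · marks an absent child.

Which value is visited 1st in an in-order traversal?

23

In-order visits the left subtree, then the node, then the right subtree.
At 39: go left to 23.
  At 23: no left child.
  Visit 23.
  At 23: go right to 30.
    At 30: go left to 8.
      At 8: go left to 13.
        13 is a leaf — visit 13.
      Visit 8.
      At 8: no right child.
    Visit 30.
    At 30: go right to 27.
      At 27: go left to 14.
        At 14: go left to 4.
          4 is a leaf — visit 4.
        Visit 14.
        At 14: go right to 33.
          33 is a leaf — visit 33.
      Visit 27.
      At 27: go right to 10.
        10 is a leaf — visit 10.
Visit 39.
At 39: go right to 17.
  At 17: go left to 37.
    At 37: no left child.
    Visit 37.
    At 37: go right to 12.
      At 12: go left to 25.
        25 is a leaf — visit 25.
      Visit 12.
      At 12: no right child.
  Visit 17.
  At 17: go right to 15.
    At 15: no left child.
    Visit 15.
    At 15: go right to 1.
      1 is a leaf — visit 1.
Full in-order sequence: 23, 13, 8, 30, 4, 14, 33, 27, 10, 39, 37, 25, 12, 17, 15, 1.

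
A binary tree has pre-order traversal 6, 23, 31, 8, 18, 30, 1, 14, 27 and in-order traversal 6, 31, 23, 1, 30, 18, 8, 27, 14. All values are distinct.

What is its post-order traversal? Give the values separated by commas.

31, 1, 30, 18, 27, 14, 8, 23, 6

The first element of pre-order is the root; it splits in-order into left and right subtrees.
Root 6: left subtree has 0 nodes { }, right has 8 {31, 23, 1, 30, 18, 8, 27, 14}.
  Root 23: left subtree has 1 node {31}, right has 6 {1, 30, 18, 8, 27, 14}.
    Root 8: left subtree has 3 nodes {1, 30, 18}, right has 2 {27, 14}.
      Root 18: left subtree has 2 nodes {1, 30}, right has 0 { }.
        Root 30: left subtree has 1 node {1}, right has 0 { }.
      Root 14: left subtree has 1 node {27}, right has 0 { }.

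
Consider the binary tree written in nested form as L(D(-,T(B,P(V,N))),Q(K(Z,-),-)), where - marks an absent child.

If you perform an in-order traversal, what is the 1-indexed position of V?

4

In-order visits the left subtree, then the node, then the right subtree.
At L: go left to D.
  At D: no left child.
  Visit D.
  At D: go right to T.
    At T: go left to B.
      B is a leaf — visit B.
    Visit T.
    At T: go right to P.
      At P: go left to V.
        V is a leaf — visit V.
      Visit P.
      At P: go right to N.
        N is a leaf — visit N.
Visit L.
At L: go right to Q.
  At Q: go left to K.
    At K: go left to Z.
      Z is a leaf — visit Z.
    Visit K.
    At K: no right child.
  Visit Q.
  At Q: no right child.
Full in-order sequence: D, B, T, V, P, N, L, Z, K, Q.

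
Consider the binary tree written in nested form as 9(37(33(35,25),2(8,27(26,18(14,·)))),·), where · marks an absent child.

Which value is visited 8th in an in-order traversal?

In-order visits the left subtree, then the node, then the right subtree.
At 9: go left to 37.
  At 37: go left to 33.
    At 33: go left to 35.
      35 is a leaf — visit 35.
    Visit 33.
    At 33: go right to 25.
      25 is a leaf — visit 25.
  Visit 37.
  At 37: go right to 2.
    At 2: go left to 8.
      8 is a leaf — visit 8.
    Visit 2.
    At 2: go right to 27.
      At 27: go left to 26.
        26 is a leaf — visit 26.
      Visit 27.
      At 27: go right to 18.
        At 18: go left to 14.
          14 is a leaf — visit 14.
        Visit 18.
        At 18: no right child.
Visit 9.
At 9: no right child.
Full in-order sequence: 35, 33, 25, 37, 8, 2, 26, 27, 14, 18, 9.

27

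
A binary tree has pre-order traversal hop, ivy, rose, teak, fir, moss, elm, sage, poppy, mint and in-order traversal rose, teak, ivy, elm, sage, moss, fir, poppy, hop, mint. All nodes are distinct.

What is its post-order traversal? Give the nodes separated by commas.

teak, rose, sage, elm, moss, poppy, fir, ivy, mint, hop

The first element of pre-order is the root; it splits in-order into left and right subtrees.
Root hop: left subtree has 8 nodes {rose, teak, ivy, elm, sage, moss, fir, poppy}, right has 1 {mint}.
  Root ivy: left subtree has 2 nodes {rose, teak}, right has 5 {elm, sage, moss, fir, poppy}.
    Root rose: left subtree has 0 nodes { }, right has 1 {teak}.
    Root fir: left subtree has 3 nodes {elm, sage, moss}, right has 1 {poppy}.
      Root moss: left subtree has 2 nodes {elm, sage}, right has 0 { }.
        Root elm: left subtree has 0 nodes { }, right has 1 {sage}.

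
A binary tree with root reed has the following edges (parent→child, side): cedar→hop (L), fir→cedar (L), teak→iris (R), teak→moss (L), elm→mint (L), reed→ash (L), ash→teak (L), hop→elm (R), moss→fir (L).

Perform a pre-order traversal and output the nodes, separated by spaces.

Pre-order visits the node, then its left subtree, then its right subtree.
Visit reed.
At reed: go left to ash.
  Visit ash.
  At ash: go left to teak.
    Visit teak.
    At teak: go left to moss.
      Visit moss.
      At moss: go left to fir.
        Visit fir.
        At fir: go left to cedar.
          Visit cedar.
          At cedar: go left to hop.
            Visit hop.
            At hop: no left child.
            At hop: go right to elm.
              Visit elm.
              At elm: go left to mint.
                mint is a leaf — visit mint.
              At elm: no right child.
          At cedar: no right child.
        At fir: no right child.
      At moss: no right child.
    At teak: go right to iris.
      iris is a leaf — visit iris.
  At ash: no right child.
At reed: no right child.

reed ash teak moss fir cedar hop elm mint iris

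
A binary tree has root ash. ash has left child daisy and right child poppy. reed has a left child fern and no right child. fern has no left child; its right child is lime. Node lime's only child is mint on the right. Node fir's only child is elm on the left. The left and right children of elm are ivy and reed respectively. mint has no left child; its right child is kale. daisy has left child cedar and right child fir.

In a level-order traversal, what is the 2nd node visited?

daisy

Level-order visits nodes level by level from the root, left to right within each level.
Level 0: ash
Level 1: daisy, poppy
Level 2: cedar, fir
Level 3: elm
Level 4: ivy, reed
Level 5: fern
Level 6: lime
Level 7: mint
Level 8: kale
Full level-order sequence: ash, daisy, poppy, cedar, fir, elm, ivy, reed, fern, lime, mint, kale.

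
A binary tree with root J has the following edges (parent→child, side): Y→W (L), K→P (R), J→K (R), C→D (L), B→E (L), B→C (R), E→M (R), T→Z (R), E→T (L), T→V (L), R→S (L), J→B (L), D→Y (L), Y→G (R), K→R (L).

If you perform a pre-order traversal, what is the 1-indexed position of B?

Pre-order visits the node, then its left subtree, then its right subtree.
Visit J.
At J: go left to B.
  Visit B.
  At B: go left to E.
    Visit E.
    At E: go left to T.
      Visit T.
      At T: go left to V.
        V is a leaf — visit V.
      At T: go right to Z.
        Z is a leaf — visit Z.
    At E: go right to M.
      M is a leaf — visit M.
  At B: go right to C.
    Visit C.
    At C: go left to D.
      Visit D.
      At D: go left to Y.
        Visit Y.
        At Y: go left to W.
          W is a leaf — visit W.
        At Y: go right to G.
          G is a leaf — visit G.
      At D: no right child.
    At C: no right child.
At J: go right to K.
  Visit K.
  At K: go left to R.
    Visit R.
    At R: go left to S.
      S is a leaf — visit S.
    At R: no right child.
  At K: go right to P.
    P is a leaf — visit P.
Full pre-order sequence: J, B, E, T, V, Z, M, C, D, Y, W, G, K, R, S, P.

2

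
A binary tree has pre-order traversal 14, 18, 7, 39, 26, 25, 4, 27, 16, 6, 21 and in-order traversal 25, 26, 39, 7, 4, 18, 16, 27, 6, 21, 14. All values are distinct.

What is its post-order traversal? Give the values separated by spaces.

The first element of pre-order is the root; it splits in-order into left and right subtrees.
Root 14: left subtree has 10 nodes {25, 26, 39, 7, 4, 18, 16, 27, 6, 21}, right has 0 { }.
  Root 18: left subtree has 5 nodes {25, 26, 39, 7, 4}, right has 4 {16, 27, 6, 21}.
    Root 7: left subtree has 3 nodes {25, 26, 39}, right has 1 {4}.
      Root 39: left subtree has 2 nodes {25, 26}, right has 0 { }.
        Root 26: left subtree has 1 node {25}, right has 0 { }.
    Root 27: left subtree has 1 node {16}, right has 2 {6, 21}.
      Root 6: left subtree has 0 nodes { }, right has 1 {21}.

25 26 39 4 7 16 21 6 27 18 14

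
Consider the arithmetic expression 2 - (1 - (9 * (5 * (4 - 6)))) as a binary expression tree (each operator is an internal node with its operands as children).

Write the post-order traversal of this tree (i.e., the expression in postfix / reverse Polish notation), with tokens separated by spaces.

Post-order on an expression tree gives postfix notation: for each operator, emit left operand, right operand, then the operator.

2 1 9 5 4 6 - * * - -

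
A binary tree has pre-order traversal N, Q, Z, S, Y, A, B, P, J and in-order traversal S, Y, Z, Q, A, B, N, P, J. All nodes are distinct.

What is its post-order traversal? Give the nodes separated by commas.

The first element of pre-order is the root; it splits in-order into left and right subtrees.
Root N: left subtree has 6 nodes {S, Y, Z, Q, A, B}, right has 2 {P, J}.
  Root Q: left subtree has 3 nodes {S, Y, Z}, right has 2 {A, B}.
    Root Z: left subtree has 2 nodes {S, Y}, right has 0 { }.
      Root S: left subtree has 0 nodes { }, right has 1 {Y}.
    Root A: left subtree has 0 nodes { }, right has 1 {B}.
  Root P: left subtree has 0 nodes { }, right has 1 {J}.

Y, S, Z, B, A, Q, J, P, N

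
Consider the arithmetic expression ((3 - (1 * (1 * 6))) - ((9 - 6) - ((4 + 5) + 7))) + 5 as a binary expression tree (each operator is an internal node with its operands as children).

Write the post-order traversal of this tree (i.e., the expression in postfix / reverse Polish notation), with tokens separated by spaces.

Post-order on an expression tree gives postfix notation: for each operator, emit left operand, right operand, then the operator.

3 1 1 6 * * - 9 6 - 4 5 + 7 + - - 5 +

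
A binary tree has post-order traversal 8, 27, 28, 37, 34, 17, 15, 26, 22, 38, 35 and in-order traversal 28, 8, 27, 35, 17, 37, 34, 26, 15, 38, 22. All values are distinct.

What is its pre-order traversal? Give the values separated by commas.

The last element of post-order is the root; it splits in-order into left and right subtrees.
Root 35: left subtree has 3 nodes {28, 8, 27}, right has 7 {17, 37, 34, 26, 15, 38, 22}.
  Root 28: left subtree has 0 nodes { }, right has 2 {8, 27}.
    Root 27: left subtree has 1 node {8}, right has 0 { }.
  Root 38: left subtree has 5 nodes {17, 37, 34, 26, 15}, right has 1 {22}.
    Root 26: left subtree has 3 nodes {17, 37, 34}, right has 1 {15}.
      Root 17: left subtree has 0 nodes { }, right has 2 {37, 34}.
        Root 34: left subtree has 1 node {37}, right has 0 { }.

35, 28, 27, 8, 38, 26, 17, 34, 37, 15, 22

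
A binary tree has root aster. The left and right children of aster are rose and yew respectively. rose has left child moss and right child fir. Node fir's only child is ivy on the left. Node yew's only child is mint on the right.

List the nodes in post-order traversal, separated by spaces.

moss ivy fir rose mint yew aster

Post-order visits the left subtree, then the right subtree, then the node.
At aster: go left to rose.
  At rose: go left to moss.
    moss is a leaf — visit moss.
  At rose: go right to fir.
    At fir: go left to ivy.
      ivy is a leaf — visit ivy.
    At fir: no right child.
    Visit fir.
  Visit rose.
At aster: go right to yew.
  At yew: no left child.
  At yew: go right to mint.
    mint is a leaf — visit mint.
  Visit yew.
Visit aster.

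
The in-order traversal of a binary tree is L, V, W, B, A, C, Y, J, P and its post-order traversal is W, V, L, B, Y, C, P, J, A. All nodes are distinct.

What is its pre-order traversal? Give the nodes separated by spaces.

A B L V W J C Y P

The last element of post-order is the root; it splits in-order into left and right subtrees.
Root A: left subtree has 4 nodes {L, V, W, B}, right has 4 {C, Y, J, P}.
  Root B: left subtree has 3 nodes {L, V, W}, right has 0 { }.
    Root L: left subtree has 0 nodes { }, right has 2 {V, W}.
      Root V: left subtree has 0 nodes { }, right has 1 {W}.
  Root J: left subtree has 2 nodes {C, Y}, right has 1 {P}.
    Root C: left subtree has 0 nodes { }, right has 1 {Y}.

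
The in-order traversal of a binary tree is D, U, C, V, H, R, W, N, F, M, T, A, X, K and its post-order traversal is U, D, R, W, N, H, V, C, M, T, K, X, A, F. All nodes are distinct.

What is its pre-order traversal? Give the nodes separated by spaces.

F C D U V H N W R A T M X K

The last element of post-order is the root; it splits in-order into left and right subtrees.
Root F: left subtree has 8 nodes {D, U, C, V, H, R, W, N}, right has 5 {M, T, A, X, K}.
  Root C: left subtree has 2 nodes {D, U}, right has 5 {V, H, R, W, N}.
    Root D: left subtree has 0 nodes { }, right has 1 {U}.
    Root V: left subtree has 0 nodes { }, right has 4 {H, R, W, N}.
      Root H: left subtree has 0 nodes { }, right has 3 {R, W, N}.
        Root N: left subtree has 2 nodes {R, W}, right has 0 { }.
          Root W: left subtree has 1 node {R}, right has 0 { }.
  Root A: left subtree has 2 nodes {M, T}, right has 2 {X, K}.
    Root T: left subtree has 1 node {M}, right has 0 { }.
    Root X: left subtree has 0 nodes { }, right has 1 {K}.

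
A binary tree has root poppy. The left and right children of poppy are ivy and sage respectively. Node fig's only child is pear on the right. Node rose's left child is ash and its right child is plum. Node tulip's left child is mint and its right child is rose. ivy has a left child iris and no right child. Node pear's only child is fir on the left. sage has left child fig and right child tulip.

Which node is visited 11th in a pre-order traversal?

Pre-order visits the node, then its left subtree, then its right subtree.
Visit poppy.
At poppy: go left to ivy.
  Visit ivy.
  At ivy: go left to iris.
    iris is a leaf — visit iris.
  At ivy: no right child.
At poppy: go right to sage.
  Visit sage.
  At sage: go left to fig.
    Visit fig.
    At fig: no left child.
    At fig: go right to pear.
      Visit pear.
      At pear: go left to fir.
        fir is a leaf — visit fir.
      At pear: no right child.
  At sage: go right to tulip.
    Visit tulip.
    At tulip: go left to mint.
      mint is a leaf — visit mint.
    At tulip: go right to rose.
      Visit rose.
      At rose: go left to ash.
        ash is a leaf — visit ash.
      At rose: go right to plum.
        plum is a leaf — visit plum.
Full pre-order sequence: poppy, ivy, iris, sage, fig, pear, fir, tulip, mint, rose, ash, plum.

ash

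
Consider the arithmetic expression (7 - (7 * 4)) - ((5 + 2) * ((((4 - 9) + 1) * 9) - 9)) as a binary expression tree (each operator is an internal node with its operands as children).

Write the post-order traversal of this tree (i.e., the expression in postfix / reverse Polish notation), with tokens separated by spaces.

7 7 4 * - 5 2 + 4 9 - 1 + 9 * 9 - * -

Post-order on an expression tree gives postfix notation: for each operator, emit left operand, right operand, then the operator.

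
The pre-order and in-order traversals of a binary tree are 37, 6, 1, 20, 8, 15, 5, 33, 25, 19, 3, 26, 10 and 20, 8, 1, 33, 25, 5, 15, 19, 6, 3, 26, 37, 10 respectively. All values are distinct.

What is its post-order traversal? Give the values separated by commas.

The first element of pre-order is the root; it splits in-order into left and right subtrees.
Root 37: left subtree has 11 nodes {20, 8, 1, 33, 25, 5, 15, 19, 6, 3, 26}, right has 1 {10}.
  Root 6: left subtree has 8 nodes {20, 8, 1, 33, 25, 5, 15, 19}, right has 2 {3, 26}.
    Root 1: left subtree has 2 nodes {20, 8}, right has 5 {33, 25, 5, 15, 19}.
      Root 20: left subtree has 0 nodes { }, right has 1 {8}.
      Root 15: left subtree has 3 nodes {33, 25, 5}, right has 1 {19}.
        Root 5: left subtree has 2 nodes {33, 25}, right has 0 { }.
          Root 33: left subtree has 0 nodes { }, right has 1 {25}.
    Root 3: left subtree has 0 nodes { }, right has 1 {26}.

8, 20, 25, 33, 5, 19, 15, 1, 26, 3, 6, 10, 37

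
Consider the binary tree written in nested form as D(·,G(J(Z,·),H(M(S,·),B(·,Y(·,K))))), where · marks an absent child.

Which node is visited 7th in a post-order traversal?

B

Post-order visits the left subtree, then the right subtree, then the node.
At D: no left child.
At D: go right to G.
  At G: go left to J.
    At J: go left to Z.
      Z is a leaf — visit Z.
    At J: no right child.
    Visit J.
  At G: go right to H.
    At H: go left to M.
      At M: go left to S.
        S is a leaf — visit S.
      At M: no right child.
      Visit M.
    At H: go right to B.
      At B: no left child.
      At B: go right to Y.
        At Y: no left child.
        At Y: go right to K.
          K is a leaf — visit K.
        Visit Y.
      Visit B.
    Visit H.
  Visit G.
Visit D.
Full post-order sequence: Z, J, S, M, K, Y, B, H, G, D.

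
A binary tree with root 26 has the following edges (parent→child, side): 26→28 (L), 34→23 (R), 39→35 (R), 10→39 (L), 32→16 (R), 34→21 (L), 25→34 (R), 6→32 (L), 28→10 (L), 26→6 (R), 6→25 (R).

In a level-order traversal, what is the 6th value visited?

Level-order visits nodes level by level from the root, left to right within each level.
Level 0: 26
Level 1: 28, 6
Level 2: 10, 32, 25
Level 3: 39, 16, 34
Level 4: 35, 21, 23
Full level-order sequence: 26, 28, 6, 10, 32, 25, 39, 16, 34, 35, 21, 23.

25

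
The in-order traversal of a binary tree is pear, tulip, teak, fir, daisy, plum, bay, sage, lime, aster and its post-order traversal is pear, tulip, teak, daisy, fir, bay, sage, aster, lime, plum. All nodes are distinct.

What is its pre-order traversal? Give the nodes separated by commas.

plum, fir, teak, tulip, pear, daisy, lime, sage, bay, aster

The last element of post-order is the root; it splits in-order into left and right subtrees.
Root plum: left subtree has 5 nodes {pear, tulip, teak, fir, daisy}, right has 4 {bay, sage, lime, aster}.
  Root fir: left subtree has 3 nodes {pear, tulip, teak}, right has 1 {daisy}.
    Root teak: left subtree has 2 nodes {pear, tulip}, right has 0 { }.
      Root tulip: left subtree has 1 node {pear}, right has 0 { }.
  Root lime: left subtree has 2 nodes {bay, sage}, right has 1 {aster}.
    Root sage: left subtree has 1 node {bay}, right has 0 { }.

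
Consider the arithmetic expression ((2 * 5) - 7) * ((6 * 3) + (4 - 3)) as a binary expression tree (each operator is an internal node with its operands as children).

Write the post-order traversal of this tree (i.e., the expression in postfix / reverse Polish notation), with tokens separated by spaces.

2 5 * 7 - 6 3 * 4 3 - + *

Post-order on an expression tree gives postfix notation: for each operator, emit left operand, right operand, then the operator.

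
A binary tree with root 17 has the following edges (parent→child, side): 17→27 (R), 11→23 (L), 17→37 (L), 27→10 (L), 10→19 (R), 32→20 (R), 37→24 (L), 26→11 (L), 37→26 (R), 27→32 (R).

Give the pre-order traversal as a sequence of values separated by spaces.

17 37 24 26 11 23 27 10 19 32 20

Pre-order visits the node, then its left subtree, then its right subtree.
Visit 17.
At 17: go left to 37.
  Visit 37.
  At 37: go left to 24.
    24 is a leaf — visit 24.
  At 37: go right to 26.
    Visit 26.
    At 26: go left to 11.
      Visit 11.
      At 11: go left to 23.
        23 is a leaf — visit 23.
      At 11: no right child.
    At 26: no right child.
At 17: go right to 27.
  Visit 27.
  At 27: go left to 10.
    Visit 10.
    At 10: no left child.
    At 10: go right to 19.
      19 is a leaf — visit 19.
  At 27: go right to 32.
    Visit 32.
    At 32: no left child.
    At 32: go right to 20.
      20 is a leaf — visit 20.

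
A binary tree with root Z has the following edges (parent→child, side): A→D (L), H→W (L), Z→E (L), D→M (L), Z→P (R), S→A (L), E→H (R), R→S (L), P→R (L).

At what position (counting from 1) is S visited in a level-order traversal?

Level-order visits nodes level by level from the root, left to right within each level.
Level 0: Z
Level 1: E, P
Level 2: H, R
Level 3: W, S
Level 4: A
Level 5: D
Level 6: M
Full level-order sequence: Z, E, P, H, R, W, S, A, D, M.

7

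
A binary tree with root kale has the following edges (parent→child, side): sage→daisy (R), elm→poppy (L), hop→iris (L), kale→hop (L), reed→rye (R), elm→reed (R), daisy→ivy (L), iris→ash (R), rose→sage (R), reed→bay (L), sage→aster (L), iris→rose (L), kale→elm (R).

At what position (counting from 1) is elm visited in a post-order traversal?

Post-order visits the left subtree, then the right subtree, then the node.
At kale: go left to hop.
  At hop: go left to iris.
    At iris: go left to rose.
      At rose: no left child.
      At rose: go right to sage.
        At sage: go left to aster.
          aster is a leaf — visit aster.
        At sage: go right to daisy.
          At daisy: go left to ivy.
            ivy is a leaf — visit ivy.
          At daisy: no right child.
          Visit daisy.
        Visit sage.
      Visit rose.
    At iris: go right to ash.
      ash is a leaf — visit ash.
    Visit iris.
  At hop: no right child.
  Visit hop.
At kale: go right to elm.
  At elm: go left to poppy.
    poppy is a leaf — visit poppy.
  At elm: go right to reed.
    At reed: go left to bay.
      bay is a leaf — visit bay.
    At reed: go right to rye.
      rye is a leaf — visit rye.
    Visit reed.
  Visit elm.
Visit kale.
Full post-order sequence: aster, ivy, daisy, sage, rose, ash, iris, hop, poppy, bay, rye, reed, elm, kale.

13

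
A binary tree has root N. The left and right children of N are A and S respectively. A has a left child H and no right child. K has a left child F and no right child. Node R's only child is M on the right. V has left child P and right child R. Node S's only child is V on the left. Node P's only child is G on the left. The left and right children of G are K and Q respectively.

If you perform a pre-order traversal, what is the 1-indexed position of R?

11

Pre-order visits the node, then its left subtree, then its right subtree.
Visit N.
At N: go left to A.
  Visit A.
  At A: go left to H.
    H is a leaf — visit H.
  At A: no right child.
At N: go right to S.
  Visit S.
  At S: go left to V.
    Visit V.
    At V: go left to P.
      Visit P.
      At P: go left to G.
        Visit G.
        At G: go left to K.
          Visit K.
          At K: go left to F.
            F is a leaf — visit F.
          At K: no right child.
        At G: go right to Q.
          Q is a leaf — visit Q.
      At P: no right child.
    At V: go right to R.
      Visit R.
      At R: no left child.
      At R: go right to M.
        M is a leaf — visit M.
  At S: no right child.
Full pre-order sequence: N, A, H, S, V, P, G, K, F, Q, R, M.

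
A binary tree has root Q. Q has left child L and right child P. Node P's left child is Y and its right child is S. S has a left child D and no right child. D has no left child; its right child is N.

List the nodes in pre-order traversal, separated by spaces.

Q L P Y S D N

Pre-order visits the node, then its left subtree, then its right subtree.
Visit Q.
At Q: go left to L.
  L is a leaf — visit L.
At Q: go right to P.
  Visit P.
  At P: go left to Y.
    Y is a leaf — visit Y.
  At P: go right to S.
    Visit S.
    At S: go left to D.
      Visit D.
      At D: no left child.
      At D: go right to N.
        N is a leaf — visit N.
    At S: no right child.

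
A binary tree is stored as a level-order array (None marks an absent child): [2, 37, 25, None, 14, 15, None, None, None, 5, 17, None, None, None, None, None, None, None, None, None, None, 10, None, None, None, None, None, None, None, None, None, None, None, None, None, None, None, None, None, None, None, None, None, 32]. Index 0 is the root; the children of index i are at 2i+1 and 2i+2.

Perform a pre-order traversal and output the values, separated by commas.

2, 37, 14, 5, 17, 10, 32, 25, 15

Pre-order visits the node, then its left subtree, then its right subtree.
Visit 2.
At 2: go left to 37.
  Visit 37.
  At 37: no left child.
  At 37: go right to 14.
    Visit 14.
    At 14: go left to 5.
      5 is a leaf — visit 5.
    At 14: go right to 17.
      Visit 17.
      At 17: go left to 10.
        Visit 10.
        At 10: go left to 32.
          32 is a leaf — visit 32.
        At 10: no right child.
      At 17: no right child.
At 2: go right to 25.
  Visit 25.
  At 25: go left to 15.
    15 is a leaf — visit 15.
  At 25: no right child.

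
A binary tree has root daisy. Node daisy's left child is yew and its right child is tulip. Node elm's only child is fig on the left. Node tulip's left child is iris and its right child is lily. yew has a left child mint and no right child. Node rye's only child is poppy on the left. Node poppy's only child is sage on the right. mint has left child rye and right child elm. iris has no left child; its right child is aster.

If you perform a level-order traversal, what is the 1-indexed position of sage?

12

Level-order visits nodes level by level from the root, left to right within each level.
Level 0: daisy
Level 1: yew, tulip
Level 2: mint, iris, lily
Level 3: rye, elm, aster
Level 4: poppy, fig
Level 5: sage
Full level-order sequence: daisy, yew, tulip, mint, iris, lily, rye, elm, aster, poppy, fig, sage.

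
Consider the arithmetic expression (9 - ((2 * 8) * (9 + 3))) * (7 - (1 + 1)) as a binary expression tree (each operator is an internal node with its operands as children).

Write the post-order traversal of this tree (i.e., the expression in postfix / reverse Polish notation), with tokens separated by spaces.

9 2 8 * 9 3 + * - 7 1 1 + - *

Post-order on an expression tree gives postfix notation: for each operator, emit left operand, right operand, then the operator.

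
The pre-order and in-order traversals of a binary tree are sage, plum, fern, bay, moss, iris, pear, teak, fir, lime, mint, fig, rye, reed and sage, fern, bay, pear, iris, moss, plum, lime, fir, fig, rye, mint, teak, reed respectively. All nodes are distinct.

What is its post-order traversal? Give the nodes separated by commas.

The first element of pre-order is the root; it splits in-order into left and right subtrees.
Root sage: left subtree has 0 nodes { }, right has 13 {fern, bay, pear, iris, moss, plum, lime, fir, fig, rye, mint, teak, reed}.
  Root plum: left subtree has 5 nodes {fern, bay, pear, iris, moss}, right has 7 {lime, fir, fig, rye, mint, teak, reed}.
    Root fern: left subtree has 0 nodes { }, right has 4 {bay, pear, iris, moss}.
      Root bay: left subtree has 0 nodes { }, right has 3 {pear, iris, moss}.
        Root moss: left subtree has 2 nodes {pear, iris}, right has 0 { }.
          Root iris: left subtree has 1 node {pear}, right has 0 { }.
    Root teak: left subtree has 5 nodes {lime, fir, fig, rye, mint}, right has 1 {reed}.
      Root fir: left subtree has 1 node {lime}, right has 3 {fig, rye, mint}.
        Root mint: left subtree has 2 nodes {fig, rye}, right has 0 { }.
          Root fig: left subtree has 0 nodes { }, right has 1 {rye}.

pear, iris, moss, bay, fern, lime, rye, fig, mint, fir, reed, teak, plum, sage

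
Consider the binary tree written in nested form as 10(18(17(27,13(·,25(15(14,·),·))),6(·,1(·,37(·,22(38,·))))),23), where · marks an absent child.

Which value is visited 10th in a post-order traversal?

Post-order visits the left subtree, then the right subtree, then the node.
At 10: go left to 18.
  At 18: go left to 17.
    At 17: go left to 27.
      27 is a leaf — visit 27.
    At 17: go right to 13.
      At 13: no left child.
      At 13: go right to 25.
        At 25: go left to 15.
          At 15: go left to 14.
            14 is a leaf — visit 14.
          At 15: no right child.
          Visit 15.
        At 25: no right child.
        Visit 25.
      Visit 13.
    Visit 17.
  At 18: go right to 6.
    At 6: no left child.
    At 6: go right to 1.
      At 1: no left child.
      At 1: go right to 37.
        At 37: no left child.
        At 37: go right to 22.
          At 22: go left to 38.
            38 is a leaf — visit 38.
          At 22: no right child.
          Visit 22.
        Visit 37.
      Visit 1.
    Visit 6.
  Visit 18.
At 10: go right to 23.
  23 is a leaf — visit 23.
Visit 10.
Full post-order sequence: 27, 14, 15, 25, 13, 17, 38, 22, 37, 1, 6, 18, 23, 10.

1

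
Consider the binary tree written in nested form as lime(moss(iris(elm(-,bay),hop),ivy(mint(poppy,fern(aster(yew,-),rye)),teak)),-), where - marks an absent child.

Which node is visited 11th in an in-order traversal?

In-order visits the left subtree, then the node, then the right subtree.
At lime: go left to moss.
  At moss: go left to iris.
    At iris: go left to elm.
      At elm: no left child.
      Visit elm.
      At elm: go right to bay.
        bay is a leaf — visit bay.
    Visit iris.
    At iris: go right to hop.
      hop is a leaf — visit hop.
  Visit moss.
  At moss: go right to ivy.
    At ivy: go left to mint.
      At mint: go left to poppy.
        poppy is a leaf — visit poppy.
      Visit mint.
      At mint: go right to fern.
        At fern: go left to aster.
          At aster: go left to yew.
            yew is a leaf — visit yew.
          Visit aster.
          At aster: no right child.
        Visit fern.
        At fern: go right to rye.
          rye is a leaf — visit rye.
    Visit ivy.
    At ivy: go right to teak.
      teak is a leaf — visit teak.
Visit lime.
At lime: no right child.
Full in-order sequence: elm, bay, iris, hop, moss, poppy, mint, yew, aster, fern, rye, ivy, teak, lime.

rye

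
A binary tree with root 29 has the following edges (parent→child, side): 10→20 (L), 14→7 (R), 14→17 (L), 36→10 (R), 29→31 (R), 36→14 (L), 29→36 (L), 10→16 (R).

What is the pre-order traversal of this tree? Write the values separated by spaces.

Pre-order visits the node, then its left subtree, then its right subtree.
Visit 29.
At 29: go left to 36.
  Visit 36.
  At 36: go left to 14.
    Visit 14.
    At 14: go left to 17.
      17 is a leaf — visit 17.
    At 14: go right to 7.
      7 is a leaf — visit 7.
  At 36: go right to 10.
    Visit 10.
    At 10: go left to 20.
      20 is a leaf — visit 20.
    At 10: go right to 16.
      16 is a leaf — visit 16.
At 29: go right to 31.
  31 is a leaf — visit 31.

29 36 14 17 7 10 20 16 31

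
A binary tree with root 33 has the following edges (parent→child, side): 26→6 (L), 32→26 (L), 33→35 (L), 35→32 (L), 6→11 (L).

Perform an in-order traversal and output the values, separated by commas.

In-order visits the left subtree, then the node, then the right subtree.
At 33: go left to 35.
  At 35: go left to 32.
    At 32: go left to 26.
      At 26: go left to 6.
        At 6: go left to 11.
          11 is a leaf — visit 11.
        Visit 6.
        At 6: no right child.
      Visit 26.
      At 26: no right child.
    Visit 32.
    At 32: no right child.
  Visit 35.
  At 35: no right child.
Visit 33.
At 33: no right child.

11, 6, 26, 32, 35, 33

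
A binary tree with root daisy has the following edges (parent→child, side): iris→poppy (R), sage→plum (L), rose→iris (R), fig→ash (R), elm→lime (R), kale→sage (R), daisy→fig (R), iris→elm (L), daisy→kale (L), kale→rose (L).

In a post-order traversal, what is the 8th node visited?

kale

Post-order visits the left subtree, then the right subtree, then the node.
At daisy: go left to kale.
  At kale: go left to rose.
    At rose: no left child.
    At rose: go right to iris.
      At iris: go left to elm.
        At elm: no left child.
        At elm: go right to lime.
          lime is a leaf — visit lime.
        Visit elm.
      At iris: go right to poppy.
        poppy is a leaf — visit poppy.
      Visit iris.
    Visit rose.
  At kale: go right to sage.
    At sage: go left to plum.
      plum is a leaf — visit plum.
    At sage: no right child.
    Visit sage.
  Visit kale.
At daisy: go right to fig.
  At fig: no left child.
  At fig: go right to ash.
    ash is a leaf — visit ash.
  Visit fig.
Visit daisy.
Full post-order sequence: lime, elm, poppy, iris, rose, plum, sage, kale, ash, fig, daisy.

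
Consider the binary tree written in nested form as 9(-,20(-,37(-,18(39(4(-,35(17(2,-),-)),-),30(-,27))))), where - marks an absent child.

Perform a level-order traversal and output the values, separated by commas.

9, 20, 37, 18, 39, 30, 4, 27, 35, 17, 2

Level-order visits nodes level by level from the root, left to right within each level.
Level 0: 9
Level 1: 20
Level 2: 37
Level 3: 18
Level 4: 39, 30
Level 5: 4, 27
Level 6: 35
Level 7: 17
Level 8: 2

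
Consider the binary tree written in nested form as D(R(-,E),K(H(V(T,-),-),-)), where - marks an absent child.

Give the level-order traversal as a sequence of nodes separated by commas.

Level-order visits nodes level by level from the root, left to right within each level.
Level 0: D
Level 1: R, K
Level 2: E, H
Level 3: V
Level 4: T

D, R, K, E, H, V, T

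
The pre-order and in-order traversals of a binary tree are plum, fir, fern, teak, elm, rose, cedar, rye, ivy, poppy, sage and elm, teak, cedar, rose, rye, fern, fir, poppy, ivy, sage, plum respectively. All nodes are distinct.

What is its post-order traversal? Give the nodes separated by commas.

The first element of pre-order is the root; it splits in-order into left and right subtrees.
Root plum: left subtree has 10 nodes {elm, teak, cedar, rose, rye, fern, fir, poppy, ivy, sage}, right has 0 { }.
  Root fir: left subtree has 6 nodes {elm, teak, cedar, rose, rye, fern}, right has 3 {poppy, ivy, sage}.
    Root fern: left subtree has 5 nodes {elm, teak, cedar, rose, rye}, right has 0 { }.
      Root teak: left subtree has 1 node {elm}, right has 3 {cedar, rose, rye}.
        Root rose: left subtree has 1 node {cedar}, right has 1 {rye}.
    Root ivy: left subtree has 1 node {poppy}, right has 1 {sage}.

elm, cedar, rye, rose, teak, fern, poppy, sage, ivy, fir, plum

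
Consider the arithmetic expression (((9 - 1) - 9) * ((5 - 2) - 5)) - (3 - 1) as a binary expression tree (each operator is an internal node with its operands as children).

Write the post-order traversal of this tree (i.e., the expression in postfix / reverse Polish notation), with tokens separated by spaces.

Post-order on an expression tree gives postfix notation: for each operator, emit left operand, right operand, then the operator.

9 1 - 9 - 5 2 - 5 - * 3 1 - -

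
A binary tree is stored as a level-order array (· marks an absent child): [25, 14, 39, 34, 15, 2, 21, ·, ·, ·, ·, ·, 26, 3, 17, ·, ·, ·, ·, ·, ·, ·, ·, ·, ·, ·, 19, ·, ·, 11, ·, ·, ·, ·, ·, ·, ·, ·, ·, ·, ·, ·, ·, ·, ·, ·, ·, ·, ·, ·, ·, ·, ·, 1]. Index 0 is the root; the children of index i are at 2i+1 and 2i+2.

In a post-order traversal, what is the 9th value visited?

Post-order visits the left subtree, then the right subtree, then the node.
At 25: go left to 14.
  At 14: go left to 34.
    34 is a leaf — visit 34.
  At 14: go right to 15.
    15 is a leaf — visit 15.
  Visit 14.
At 25: go right to 39.
  At 39: go left to 2.
    At 2: no left child.
    At 2: go right to 26.
      At 26: no left child.
      At 26: go right to 19.
        At 19: go left to 1.
          1 is a leaf — visit 1.
        At 19: no right child.
        Visit 19.
      Visit 26.
    Visit 2.
  At 39: go right to 21.
    At 21: go left to 3.
      3 is a leaf — visit 3.
    At 21: go right to 17.
      At 17: go left to 11.
        11 is a leaf — visit 11.
      At 17: no right child.
      Visit 17.
    Visit 21.
  Visit 39.
Visit 25.
Full post-order sequence: 34, 15, 14, 1, 19, 26, 2, 3, 11, 17, 21, 39, 25.

11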